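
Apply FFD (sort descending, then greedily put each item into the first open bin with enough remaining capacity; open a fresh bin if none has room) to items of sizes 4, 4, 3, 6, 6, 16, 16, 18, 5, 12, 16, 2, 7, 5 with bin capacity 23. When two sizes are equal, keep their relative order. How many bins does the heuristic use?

Sorted descending: 18, 16, 16, 16, 12, 7, 6, 6, 5, 5, 4, 4, 3, 2.
  18 → bin 1 (new)  [load 18/23]
  16 → bin 2 (new)  [load 16/23]
  16 → bin 3 (new)  [load 16/23]
  16 → bin 4 (new)  [load 16/23]
  12 → bin 5 (new)  [load 12/23]
  7 → bin 2  [load 23/23]
  6 → bin 3  [load 22/23]
  6 → bin 4  [load 22/23]
  5 → bin 1  [load 23/23]
  5 → bin 5  [load 17/23]
  4 → bin 5  [load 21/23]
  4 → bin 6 (new)  [load 4/23]
  3 → bin 6  [load 7/23]
  2 → bin 5  [load 23/23]
6 bins opened.

6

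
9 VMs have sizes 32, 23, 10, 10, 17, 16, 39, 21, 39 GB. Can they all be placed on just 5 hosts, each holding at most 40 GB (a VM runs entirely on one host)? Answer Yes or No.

Total = 207 GB; ⌈207/40⌉ = 6.
At least 6 hosts are required, but only 5 are allowed.

No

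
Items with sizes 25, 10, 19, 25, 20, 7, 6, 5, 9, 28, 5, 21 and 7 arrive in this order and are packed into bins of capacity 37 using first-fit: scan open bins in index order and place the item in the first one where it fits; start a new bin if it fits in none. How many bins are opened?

  25 → bin 1 (new)  [load 25/37]
  10 → bin 1  [load 35/37]
  19 → bin 2 (new)  [load 19/37]
  25 → bin 3 (new)  [load 25/37]
  20 → bin 4 (new)  [load 20/37]
  7 → bin 2  [load 26/37]
  6 → bin 2  [load 32/37]
  5 → bin 2  [load 37/37]
  9 → bin 3  [load 34/37]
  28 → bin 5 (new)  [load 28/37]
  5 → bin 4  [load 25/37]
  21 → bin 6 (new)  [load 21/37]
  7 → bin 4  [load 32/37]
6 bins opened.

6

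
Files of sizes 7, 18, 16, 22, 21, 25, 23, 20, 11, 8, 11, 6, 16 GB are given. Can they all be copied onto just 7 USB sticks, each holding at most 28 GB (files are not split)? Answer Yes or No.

Total = 204 GB; ⌈204/28⌉ = 8.
At least 8 USB sticks are required, but only 7 are allowed.

No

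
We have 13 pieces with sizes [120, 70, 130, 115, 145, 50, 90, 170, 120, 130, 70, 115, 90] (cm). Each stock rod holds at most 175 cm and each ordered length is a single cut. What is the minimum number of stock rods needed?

Total = 170 + 145 + 130 + 130 + 120 + 120 + 115 + 115 + 90 + 90 + 70 + 70 + 50 = 1415 cm.
Lower bound: ⌈1415/175⌉ = 9 stock rods.
Also, 10 pieces each exceed 175/2 cm, and no two of those can share a stock rod, so at least 10 stock rods are needed.
A packing using 10 stock rods:
  stock rod 1: 170 = 170
  stock rod 2: 145 = 145
  stock rod 3: 130 = 130
  stock rod 4: 130 = 130
  stock rod 5: 120 + 50 = 170
  stock rod 6: 120 = 120
  stock rod 7: 115 = 115
  stock rod 8: 115 = 115
  stock rod 9: 90 + 70 = 160
  stock rod 10: 90 + 70 = 160
This matches the lower bound, so 10 is optimal.

10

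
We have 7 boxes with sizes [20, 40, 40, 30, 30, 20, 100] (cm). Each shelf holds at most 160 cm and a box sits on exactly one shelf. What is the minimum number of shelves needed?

Total = 100 + 40 + 40 + 30 + 30 + 20 + 20 = 280 cm.
Lower bound: ⌈280/160⌉ = 2 shelves.
A packing using 2 shelves:
  shelf 1: 100 + 40 + 20 = 160
  shelf 2: 40 + 30 + 30 + 20 = 120
This matches the lower bound, so 2 is optimal.

2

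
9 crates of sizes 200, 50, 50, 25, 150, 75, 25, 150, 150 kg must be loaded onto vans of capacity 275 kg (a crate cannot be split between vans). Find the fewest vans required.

Total = 200 + 150 + 150 + 150 + 75 + 50 + 50 + 25 + 25 = 875 kg.
Lower bound: ⌈875/275⌉ = 4 vans.
A packing using 4 vans:
  van 1: 200 + 75 = 275
  van 2: 150 + 50 + 50 + 25 = 275
  van 3: 150 + 25 = 175
  van 4: 150 = 150
This matches the lower bound, so 4 is optimal.

4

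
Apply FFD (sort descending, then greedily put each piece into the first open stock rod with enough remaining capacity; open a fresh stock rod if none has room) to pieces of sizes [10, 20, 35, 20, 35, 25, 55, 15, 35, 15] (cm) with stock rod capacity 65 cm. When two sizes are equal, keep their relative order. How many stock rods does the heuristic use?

Sorted descending: 55, 35, 35, 35, 25, 20, 20, 15, 15, 10.
  55 → stock rod 1 (new)  [load 55/65]
  35 → stock rod 2 (new)  [load 35/65]
  35 → stock rod 3 (new)  [load 35/65]
  35 → stock rod 4 (new)  [load 35/65]
  25 → stock rod 2  [load 60/65]
  20 → stock rod 3  [load 55/65]
  20 → stock rod 4  [load 55/65]
  15 → stock rod 5 (new)  [load 15/65]
  15 → stock rod 5  [load 30/65]
  10 → stock rod 1  [load 65/65]
5 stock rods opened.

5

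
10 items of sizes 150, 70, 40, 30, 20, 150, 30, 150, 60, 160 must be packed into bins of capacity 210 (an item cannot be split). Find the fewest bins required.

5

Total = 160 + 150 + 150 + 150 + 70 + 60 + 40 + 30 + 30 + 20 = 860.
Lower bound: ⌈860/210⌉ = 5 bins.
A packing using 5 bins:
  bin 1: 160 + 40 = 200
  bin 2: 150 + 60 = 210
  bin 3: 150 + 30 + 30 = 210
  bin 4: 150 + 20 = 170
  bin 5: 70 = 70
This matches the lower bound, so 5 is optimal.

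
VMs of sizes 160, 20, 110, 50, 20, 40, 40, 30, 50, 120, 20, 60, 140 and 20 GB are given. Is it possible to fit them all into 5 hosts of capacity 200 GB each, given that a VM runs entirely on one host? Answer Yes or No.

Yes

A valid assignment using 5 hosts:
  host 1: 160 + 40 = 200
  host 2: 140 + 60 = 200
  host 3: 120 + 50 + 30 = 200
  host 4: 110 + 50 + 40 = 200
  host 5: 20 + 20 + 20 + 20 = 80
Every load is within 200 GB, so 5 hosts suffice.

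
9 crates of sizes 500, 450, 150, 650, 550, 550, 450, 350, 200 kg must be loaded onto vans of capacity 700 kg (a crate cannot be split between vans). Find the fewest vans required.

Total = 650 + 550 + 550 + 500 + 450 + 450 + 350 + 200 + 150 = 3850 kg.
Lower bound: ⌈3850/700⌉ = 6 vans.
A packing using 7 vans:
  van 1: 650 = 650
  van 2: 550 + 150 = 700
  van 3: 550 = 550
  van 4: 500 + 200 = 700
  van 5: 450 = 450
  van 6: 450 = 450
  van 7: 350 = 350
No arrangement into 6 vans stays within capacity, so 7 is optimal.

7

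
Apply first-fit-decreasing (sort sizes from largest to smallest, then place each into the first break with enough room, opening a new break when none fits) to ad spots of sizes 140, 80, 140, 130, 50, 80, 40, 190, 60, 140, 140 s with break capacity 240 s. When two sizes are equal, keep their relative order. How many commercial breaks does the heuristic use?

6

Sorted descending: 190, 140, 140, 140, 140, 130, 80, 80, 60, 50, 40.
  190 → break 1 (new)  [load 190/240]
  140 → break 2 (new)  [load 140/240]
  140 → break 3 (new)  [load 140/240]
  140 → break 4 (new)  [load 140/240]
  140 → break 5 (new)  [load 140/240]
  130 → break 6 (new)  [load 130/240]
  80 → break 2  [load 220/240]
  80 → break 3  [load 220/240]
  60 → break 4  [load 200/240]
  50 → break 1  [load 240/240]
  40 → break 4  [load 240/240]
6 commercial breaks opened.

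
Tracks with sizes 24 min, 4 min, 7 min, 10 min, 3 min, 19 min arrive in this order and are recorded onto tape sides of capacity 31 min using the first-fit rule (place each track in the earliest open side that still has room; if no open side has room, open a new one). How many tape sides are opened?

3

  24 → side 1 (new)  [load 24/31]
  4 → side 1  [load 28/31]
  7 → side 2 (new)  [load 7/31]
  10 → side 2  [load 17/31]
  3 → side 1  [load 31/31]
  19 → side 3 (new)  [load 19/31]
3 tape sides opened.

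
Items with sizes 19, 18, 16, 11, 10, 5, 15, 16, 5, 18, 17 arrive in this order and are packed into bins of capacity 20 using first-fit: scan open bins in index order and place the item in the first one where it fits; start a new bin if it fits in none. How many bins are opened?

  19 → bin 1 (new)  [load 19/20]
  18 → bin 2 (new)  [load 18/20]
  16 → bin 3 (new)  [load 16/20]
  11 → bin 4 (new)  [load 11/20]
  10 → bin 5 (new)  [load 10/20]
  5 → bin 4  [load 16/20]
  15 → bin 6 (new)  [load 15/20]
  16 → bin 7 (new)  [load 16/20]
  5 → bin 5  [load 15/20]
  18 → bin 8 (new)  [load 18/20]
  17 → bin 9 (new)  [load 17/20]
9 bins opened.

9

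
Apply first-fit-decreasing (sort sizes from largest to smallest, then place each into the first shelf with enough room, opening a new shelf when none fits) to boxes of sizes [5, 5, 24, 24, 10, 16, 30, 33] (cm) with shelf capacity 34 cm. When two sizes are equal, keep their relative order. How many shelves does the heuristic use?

Sorted descending: 33, 30, 24, 24, 16, 10, 5, 5.
  33 → shelf 1 (new)  [load 33/34]
  30 → shelf 2 (new)  [load 30/34]
  24 → shelf 3 (new)  [load 24/34]
  24 → shelf 4 (new)  [load 24/34]
  16 → shelf 5 (new)  [load 16/34]
  10 → shelf 3  [load 34/34]
  5 → shelf 4  [load 29/34]
  5 → shelf 4  [load 34/34]
5 shelves opened.

5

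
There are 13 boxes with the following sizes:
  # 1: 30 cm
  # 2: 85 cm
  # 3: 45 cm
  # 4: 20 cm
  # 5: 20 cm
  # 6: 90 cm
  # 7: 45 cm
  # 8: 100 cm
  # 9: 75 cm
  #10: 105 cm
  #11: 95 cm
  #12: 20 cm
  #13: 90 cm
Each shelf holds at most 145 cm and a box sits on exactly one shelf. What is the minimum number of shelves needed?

7

Total = 105 + 100 + 95 + 90 + 90 + 85 + 75 + 45 + 45 + 30 + 20 + 20 + 20 = 820 cm.
Lower bound: ⌈820/145⌉ = 6 shelves.
Also, 7 boxes each exceed 145/2 cm, and no two of those can share a shelf, so at least 7 shelves are needed.
A packing using 7 shelves:
  shelf 1: 105 + 30 = 135
  shelf 2: 100 + 45 = 145
  shelf 3: 95 + 45 = 140
  shelf 4: 90 + 20 + 20 = 130
  shelf 5: 90 + 20 = 110
  shelf 6: 85 = 85
  shelf 7: 75 = 75
This matches the lower bound, so 7 is optimal.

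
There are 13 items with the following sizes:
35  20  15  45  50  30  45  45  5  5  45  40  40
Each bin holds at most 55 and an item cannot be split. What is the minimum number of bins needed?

9

Total = 50 + 45 + 45 + 45 + 45 + 40 + 40 + 35 + 30 + 20 + 15 + 5 + 5 = 420.
Lower bound: ⌈420/55⌉ = 8 bins.
Also, 9 items each exceed 55/2, and no two of those can share a bin, so at least 9 bins are needed.
A packing using 9 bins:
  bin 1: 50 + 5 = 55
  bin 2: 45 + 5 = 50
  bin 3: 45 = 45
  bin 4: 45 = 45
  bin 5: 45 = 45
  bin 6: 40 + 15 = 55
  bin 7: 40 = 40
  bin 8: 35 + 20 = 55
  bin 9: 30 = 30
This matches the lower bound, so 9 is optimal.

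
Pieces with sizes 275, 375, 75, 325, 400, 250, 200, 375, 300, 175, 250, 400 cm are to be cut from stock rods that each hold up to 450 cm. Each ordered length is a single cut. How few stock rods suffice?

Total = 400 + 400 + 375 + 375 + 325 + 300 + 275 + 250 + 250 + 200 + 175 + 75 = 3400 cm.
Lower bound: ⌈3400/450⌉ = 8 stock rods.
Also, 9 pieces each exceed 225 cm, and no two of those can share a stock rod, so at least 9 stock rods are needed.
A packing using 9 stock rods:
  stock rod 1: 400 = 400
  stock rod 2: 400 = 400
  stock rod 3: 375 + 75 = 450
  stock rod 4: 375 = 375
  stock rod 5: 325 = 325
  stock rod 6: 300 = 300
  stock rod 7: 275 + 175 = 450
  stock rod 8: 250 + 200 = 450
  stock rod 9: 250 = 250
This matches the lower bound, so 9 is optimal.

9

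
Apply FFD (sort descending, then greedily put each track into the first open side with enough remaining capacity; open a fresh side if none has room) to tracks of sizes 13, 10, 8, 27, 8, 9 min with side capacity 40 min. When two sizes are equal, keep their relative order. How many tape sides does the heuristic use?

2

Sorted descending: 27, 13, 10, 9, 8, 8.
  27 → side 1 (new)  [load 27/40]
  13 → side 1  [load 40/40]
  10 → side 2 (new)  [load 10/40]
  9 → side 2  [load 19/40]
  8 → side 2  [load 27/40]
  8 → side 2  [load 35/40]
2 tape sides opened.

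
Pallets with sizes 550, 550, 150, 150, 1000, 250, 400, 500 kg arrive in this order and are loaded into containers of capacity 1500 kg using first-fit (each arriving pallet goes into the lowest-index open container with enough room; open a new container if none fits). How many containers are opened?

3

  550 → container 1 (new)  [load 550/1500]
  550 → container 1  [load 1100/1500]
  150 → container 1  [load 1250/1500]
  150 → container 1  [load 1400/1500]
  1000 → container 2 (new)  [load 1000/1500]
  250 → container 2  [load 1250/1500]
  400 → container 3 (new)  [load 400/1500]
  500 → container 3  [load 900/1500]
3 containers opened.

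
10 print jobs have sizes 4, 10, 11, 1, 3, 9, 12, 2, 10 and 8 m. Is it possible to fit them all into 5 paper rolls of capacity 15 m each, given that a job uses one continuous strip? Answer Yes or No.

Total = 70 m; ⌈70/15⌉ = 5.
6 print jobs each exceed half the capacity and cannot share a roll, forcing at least 6 paper rolls.
At least 6 paper rolls are required, but only 5 are allowed.

No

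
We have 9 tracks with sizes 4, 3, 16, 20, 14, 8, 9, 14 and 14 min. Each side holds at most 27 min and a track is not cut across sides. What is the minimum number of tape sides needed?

Total = 20 + 16 + 14 + 14 + 14 + 9 + 8 + 4 + 3 = 102 min.
Lower bound: ⌈102/27⌉ = 4 tape sides.
Also, 5 tracks each exceed 27/2 min, and no two of those can share a side, so at least 5 tape sides are needed.
A packing using 5 tape sides:
  side 1: 20 + 4 + 3 = 27
  side 2: 16 + 9 = 25
  side 3: 14 + 8 = 22
  side 4: 14 = 14
  side 5: 14 = 14
This matches the lower bound, so 5 is optimal.

5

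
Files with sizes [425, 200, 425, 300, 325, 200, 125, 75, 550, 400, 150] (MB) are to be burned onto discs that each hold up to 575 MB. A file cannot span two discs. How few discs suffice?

Total = 550 + 425 + 425 + 400 + 325 + 300 + 200 + 200 + 150 + 125 + 75 = 3175 MB.
Lower bound: ⌈3175/575⌉ = 6 discs.
A packing using 6 discs:
  disc 1: 550 = 550
  disc 2: 425 + 150 = 575
  disc 3: 425 + 125 = 550
  disc 4: 400 + 75 = 475
  disc 5: 325 + 200 = 525
  disc 6: 300 + 200 = 500
This matches the lower bound, so 6 is optimal.

6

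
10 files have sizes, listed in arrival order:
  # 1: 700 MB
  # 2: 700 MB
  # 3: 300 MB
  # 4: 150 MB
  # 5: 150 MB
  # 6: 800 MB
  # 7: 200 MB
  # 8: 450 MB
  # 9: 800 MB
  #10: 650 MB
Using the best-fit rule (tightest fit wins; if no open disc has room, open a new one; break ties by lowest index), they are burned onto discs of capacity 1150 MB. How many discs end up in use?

5

  700 → disc 1 (new)  [load 700/1150]
  700 → disc 2 (new)  [load 700/1150]
  300 → disc 1  [load 1000/1150]
  150 → disc 1  [load 1150/1150]
  150 → disc 2  [load 850/1150]
  800 → disc 3 (new)  [load 800/1150]
  200 → disc 2  [load 1050/1150]
  450 → disc 4 (new)  [load 450/1150]
  800 → disc 5 (new)  [load 800/1150]
  650 → disc 4  [load 1100/1150]
5 discs opened.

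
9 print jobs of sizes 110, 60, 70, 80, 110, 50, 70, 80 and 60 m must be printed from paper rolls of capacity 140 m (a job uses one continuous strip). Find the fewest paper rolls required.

6

Total = 110 + 110 + 80 + 80 + 70 + 70 + 60 + 60 + 50 = 690 m.
Lower bound: ⌈690/140⌉ = 5 paper rolls.
A packing using 6 paper rolls:
  roll 1: 110 = 110
  roll 2: 110 = 110
  roll 3: 80 + 60 = 140
  roll 4: 80 + 60 = 140
  roll 5: 70 + 70 = 140
  roll 6: 50 = 50
No arrangement into 5 paper rolls stays within capacity, so 6 is optimal.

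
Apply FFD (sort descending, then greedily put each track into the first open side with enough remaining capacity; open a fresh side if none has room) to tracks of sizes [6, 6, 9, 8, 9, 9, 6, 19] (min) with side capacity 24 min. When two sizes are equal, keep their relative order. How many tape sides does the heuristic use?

Sorted descending: 19, 9, 9, 9, 8, 6, 6, 6.
  19 → side 1 (new)  [load 19/24]
  9 → side 2 (new)  [load 9/24]
  9 → side 2  [load 18/24]
  9 → side 3 (new)  [load 9/24]
  8 → side 3  [load 17/24]
  6 → side 2  [load 24/24]
  6 → side 3  [load 23/24]
  6 → side 4 (new)  [load 6/24]
4 tape sides opened.

4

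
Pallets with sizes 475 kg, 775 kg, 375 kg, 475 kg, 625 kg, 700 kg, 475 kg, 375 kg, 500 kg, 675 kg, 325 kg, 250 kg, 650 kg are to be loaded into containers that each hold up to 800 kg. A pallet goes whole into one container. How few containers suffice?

Total = 775 + 700 + 675 + 650 + 625 + 500 + 475 + 475 + 475 + 375 + 375 + 325 + 250 = 6675 kg.
Lower bound: ⌈6675/800⌉ = 9 containers.
A packing using 10 containers:
  container 1: 775 = 775
  container 2: 700 = 700
  container 3: 675 = 675
  container 4: 650 = 650
  container 5: 625 = 625
  container 6: 500 + 250 = 750
  container 7: 475 + 325 = 800
  container 8: 475 = 475
  container 9: 475 = 475
  container 10: 375 + 375 = 750
No arrangement into 9 containers stays within capacity, so 10 is optimal.

10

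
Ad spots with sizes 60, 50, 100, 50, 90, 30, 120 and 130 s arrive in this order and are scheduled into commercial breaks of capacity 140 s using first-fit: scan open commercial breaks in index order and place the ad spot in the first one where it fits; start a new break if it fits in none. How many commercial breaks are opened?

  60 → break 1 (new)  [load 60/140]
  50 → break 1  [load 110/140]
  100 → break 2 (new)  [load 100/140]
  50 → break 3 (new)  [load 50/140]
  90 → break 3  [load 140/140]
  30 → break 1  [load 140/140]
  120 → break 4 (new)  [load 120/140]
  130 → break 5 (new)  [load 130/140]
5 commercial breaks opened.

5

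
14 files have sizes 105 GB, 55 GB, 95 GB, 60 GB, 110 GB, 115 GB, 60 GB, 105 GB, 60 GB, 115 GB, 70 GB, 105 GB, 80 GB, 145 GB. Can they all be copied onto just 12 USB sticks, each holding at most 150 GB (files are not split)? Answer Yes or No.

A valid assignment using 11 USB sticks:
  USB stick 1: 145 = 145
  USB stick 2: 115 = 115
  USB stick 3: 115 = 115
  USB stick 4: 110 = 110
  USB stick 5: 105 = 105
  USB stick 6: 105 = 105
  USB stick 7: 105 = 105
  USB stick 8: 95 + 55 = 150
  USB stick 9: 80 + 70 = 150
  USB stick 10: 60 + 60 = 120
  USB stick 11: 60 = 60
That uses only 11 ≤ 12, so 12 USB sticks are enough.

Yes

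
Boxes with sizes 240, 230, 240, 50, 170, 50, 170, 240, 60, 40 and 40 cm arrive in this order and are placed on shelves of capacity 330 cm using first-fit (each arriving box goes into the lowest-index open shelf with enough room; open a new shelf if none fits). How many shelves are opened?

  240 → shelf 1 (new)  [load 240/330]
  230 → shelf 2 (new)  [load 230/330]
  240 → shelf 3 (new)  [load 240/330]
  50 → shelf 1  [load 290/330]
  170 → shelf 4 (new)  [load 170/330]
  50 → shelf 2  [load 280/330]
  170 → shelf 5 (new)  [load 170/330]
  240 → shelf 6 (new)  [load 240/330]
  60 → shelf 3  [load 300/330]
  40 → shelf 1  [load 330/330]
  40 → shelf 2  [load 320/330]
6 shelves opened.

6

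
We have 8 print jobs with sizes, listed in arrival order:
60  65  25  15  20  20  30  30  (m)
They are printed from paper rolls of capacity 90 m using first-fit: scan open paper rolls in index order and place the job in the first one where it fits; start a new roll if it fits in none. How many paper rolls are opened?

4

  60 → roll 1 (new)  [load 60/90]
  65 → roll 2 (new)  [load 65/90]
  25 → roll 1  [load 85/90]
  15 → roll 2  [load 80/90]
  20 → roll 3 (new)  [load 20/90]
  20 → roll 3  [load 40/90]
  30 → roll 3  [load 70/90]
  30 → roll 4 (new)  [load 30/90]
4 paper rolls opened.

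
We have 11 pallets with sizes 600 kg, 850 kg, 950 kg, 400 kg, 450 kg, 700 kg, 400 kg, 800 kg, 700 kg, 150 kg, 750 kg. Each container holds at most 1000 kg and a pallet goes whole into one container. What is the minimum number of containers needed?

8

Total = 950 + 850 + 800 + 750 + 700 + 700 + 600 + 450 + 400 + 400 + 150 = 6750 kg.
Lower bound: ⌈6750/1000⌉ = 7 containers.
A packing using 8 containers:
  container 1: 950 = 950
  container 2: 850 + 150 = 1000
  container 3: 800 = 800
  container 4: 750 = 750
  container 5: 700 = 700
  container 6: 700 = 700
  container 7: 600 + 400 = 1000
  container 8: 450 + 400 = 850
No arrangement into 7 containers stays within capacity, so 8 is optimal.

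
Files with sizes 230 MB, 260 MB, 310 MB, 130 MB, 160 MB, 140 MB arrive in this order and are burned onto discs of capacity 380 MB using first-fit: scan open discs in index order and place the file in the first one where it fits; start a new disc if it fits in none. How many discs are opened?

  230 → disc 1 (new)  [load 230/380]
  260 → disc 2 (new)  [load 260/380]
  310 → disc 3 (new)  [load 310/380]
  130 → disc 1  [load 360/380]
  160 → disc 4 (new)  [load 160/380]
  140 → disc 4  [load 300/380]
4 discs opened.

4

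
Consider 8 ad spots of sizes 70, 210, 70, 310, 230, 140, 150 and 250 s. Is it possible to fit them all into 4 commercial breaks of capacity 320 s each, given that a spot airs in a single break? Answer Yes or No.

No

Total = 1430 s; ⌈1430/320⌉ = 5.
At least 5 commercial breaks are required, but only 4 are allowed.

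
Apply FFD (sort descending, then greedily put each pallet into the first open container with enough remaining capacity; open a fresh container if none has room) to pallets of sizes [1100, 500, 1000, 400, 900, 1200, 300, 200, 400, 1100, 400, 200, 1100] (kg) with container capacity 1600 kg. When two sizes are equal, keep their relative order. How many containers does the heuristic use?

6

Sorted descending: 1200, 1100, 1100, 1100, 1000, 900, 500, 400, 400, 400, 300, 200, 200.
  1200 → container 1 (new)  [load 1200/1600]
  1100 → container 2 (new)  [load 1100/1600]
  1100 → container 3 (new)  [load 1100/1600]
  1100 → container 4 (new)  [load 1100/1600]
  1000 → container 5 (new)  [load 1000/1600]
  900 → container 6 (new)  [load 900/1600]
  500 → container 2  [load 1600/1600]
  400 → container 1  [load 1600/1600]
  400 → container 3  [load 1500/1600]
  400 → container 4  [load 1500/1600]
  300 → container 5  [load 1300/1600]
  200 → container 5  [load 1500/1600]
  200 → container 6  [load 1100/1600]
6 containers opened.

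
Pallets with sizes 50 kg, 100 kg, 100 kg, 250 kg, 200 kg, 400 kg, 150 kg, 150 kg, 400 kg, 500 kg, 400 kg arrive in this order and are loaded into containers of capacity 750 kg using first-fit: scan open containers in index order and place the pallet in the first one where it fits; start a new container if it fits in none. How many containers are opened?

5

  50 → container 1 (new)  [load 50/750]
  100 → container 1  [load 150/750]
  100 → container 1  [load 250/750]
  250 → container 1  [load 500/750]
  200 → container 1  [load 700/750]
  400 → container 2 (new)  [load 400/750]
  150 → container 2  [load 550/750]
  150 → container 2  [load 700/750]
  400 → container 3 (new)  [load 400/750]
  500 → container 4 (new)  [load 500/750]
  400 → container 5 (new)  [load 400/750]
5 containers opened.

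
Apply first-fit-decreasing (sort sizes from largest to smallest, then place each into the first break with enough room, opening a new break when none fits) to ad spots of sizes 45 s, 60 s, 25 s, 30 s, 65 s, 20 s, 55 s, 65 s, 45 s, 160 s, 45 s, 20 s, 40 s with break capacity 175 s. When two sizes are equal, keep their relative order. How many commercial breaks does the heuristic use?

Sorted descending: 160, 65, 65, 60, 55, 45, 45, 45, 40, 30, 25, 20, 20.
  160 → break 1 (new)  [load 160/175]
  65 → break 2 (new)  [load 65/175]
  65 → break 2  [load 130/175]
  60 → break 3 (new)  [load 60/175]
  55 → break 3  [load 115/175]
  45 → break 2  [load 175/175]
  45 → break 3  [load 160/175]
  45 → break 4 (new)  [load 45/175]
  40 → break 4  [load 85/175]
  30 → break 4  [load 115/175]
  25 → break 4  [load 140/175]
  20 → break 4  [load 160/175]
  20 → break 5 (new)  [load 20/175]
5 commercial breaks opened.

5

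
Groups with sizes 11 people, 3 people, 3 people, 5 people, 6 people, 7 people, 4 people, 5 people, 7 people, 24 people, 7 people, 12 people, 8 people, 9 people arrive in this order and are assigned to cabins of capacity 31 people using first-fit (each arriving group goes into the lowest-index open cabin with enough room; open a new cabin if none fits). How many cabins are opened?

4

  11 → cabin 1 (new)  [load 11/31]
  3 → cabin 1  [load 14/31]
  3 → cabin 1  [load 17/31]
  5 → cabin 1  [load 22/31]
  6 → cabin 1  [load 28/31]
  7 → cabin 2 (new)  [load 7/31]
  4 → cabin 2  [load 11/31]
  5 → cabin 2  [load 16/31]
  7 → cabin 2  [load 23/31]
  24 → cabin 3 (new)  [load 24/31]
  7 → cabin 2  [load 30/31]
  12 → cabin 4 (new)  [load 12/31]
  8 → cabin 4  [load 20/31]
  9 → cabin 4  [load 29/31]
4 cabins opened.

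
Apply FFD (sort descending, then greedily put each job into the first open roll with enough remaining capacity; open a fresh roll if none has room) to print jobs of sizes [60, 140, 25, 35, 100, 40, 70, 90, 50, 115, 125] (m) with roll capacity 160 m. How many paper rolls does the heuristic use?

6

Sorted descending: 140, 125, 115, 100, 90, 70, 60, 50, 40, 35, 25.
  140 → roll 1 (new)  [load 140/160]
  125 → roll 2 (new)  [load 125/160]
  115 → roll 3 (new)  [load 115/160]
  100 → roll 4 (new)  [load 100/160]
  90 → roll 5 (new)  [load 90/160]
  70 → roll 5  [load 160/160]
  60 → roll 4  [load 160/160]
  50 → roll 6 (new)  [load 50/160]
  40 → roll 3  [load 155/160]
  35 → roll 2  [load 160/160]
  25 → roll 6  [load 75/160]
6 paper rolls opened.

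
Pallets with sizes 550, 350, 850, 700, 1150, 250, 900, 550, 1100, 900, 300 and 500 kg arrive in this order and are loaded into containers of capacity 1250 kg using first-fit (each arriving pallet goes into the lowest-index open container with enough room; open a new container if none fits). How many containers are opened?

  550 → container 1 (new)  [load 550/1250]
  350 → container 1  [load 900/1250]
  850 → container 2 (new)  [load 850/1250]
  700 → container 3 (new)  [load 700/1250]
  1150 → container 4 (new)  [load 1150/1250]
  250 → container 1  [load 1150/1250]
  900 → container 5 (new)  [load 900/1250]
  550 → container 3  [load 1250/1250]
  1100 → container 6 (new)  [load 1100/1250]
  900 → container 7 (new)  [load 900/1250]
  300 → container 2  [load 1150/1250]
  500 → container 8 (new)  [load 500/1250]
8 containers opened.

8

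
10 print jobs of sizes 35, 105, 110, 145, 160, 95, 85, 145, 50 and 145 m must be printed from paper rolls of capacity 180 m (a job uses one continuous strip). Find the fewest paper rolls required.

Total = 160 + 145 + 145 + 145 + 110 + 105 + 95 + 85 + 50 + 35 = 1075 m.
Lower bound: ⌈1075/180⌉ = 6 paper rolls.
Also, 7 print jobs each exceed 90 m, and no two of those can share a roll, so at least 7 paper rolls are needed.
A packing using 7 paper rolls:
  roll 1: 160 = 160
  roll 2: 145 + 35 = 180
  roll 3: 145 = 145
  roll 4: 145 = 145
  roll 5: 110 + 50 = 160
  roll 6: 105 = 105
  roll 7: 95 + 85 = 180
This matches the lower bound, so 7 is optimal.

7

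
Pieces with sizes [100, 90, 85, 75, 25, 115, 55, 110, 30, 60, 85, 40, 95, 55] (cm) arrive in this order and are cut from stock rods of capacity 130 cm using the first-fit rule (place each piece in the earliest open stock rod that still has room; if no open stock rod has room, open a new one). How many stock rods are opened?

9

  100 → stock rod 1 (new)  [load 100/130]
  90 → stock rod 2 (new)  [load 90/130]
  85 → stock rod 3 (new)  [load 85/130]
  75 → stock rod 4 (new)  [load 75/130]
  25 → stock rod 1  [load 125/130]
  115 → stock rod 5 (new)  [load 115/130]
  55 → stock rod 4  [load 130/130]
  110 → stock rod 6 (new)  [load 110/130]
  30 → stock rod 2  [load 120/130]
  60 → stock rod 7 (new)  [load 60/130]
  85 → stock rod 8 (new)  [load 85/130]
  40 → stock rod 3  [load 125/130]
  95 → stock rod 9 (new)  [load 95/130]
  55 → stock rod 7  [load 115/130]
9 stock rods opened.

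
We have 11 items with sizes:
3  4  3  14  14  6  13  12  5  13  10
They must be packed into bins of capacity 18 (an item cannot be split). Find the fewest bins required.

Total = 14 + 14 + 13 + 13 + 12 + 10 + 6 + 5 + 4 + 3 + 3 = 97.
Lower bound: ⌈97/18⌉ = 6 bins.
A packing using 6 bins:
  bin 1: 14 + 4 = 18
  bin 2: 14 + 3 = 17
  bin 3: 13 + 5 = 18
  bin 4: 13 + 3 = 16
  bin 5: 12 + 6 = 18
  bin 6: 10 = 10
This matches the lower bound, so 6 is optimal.

6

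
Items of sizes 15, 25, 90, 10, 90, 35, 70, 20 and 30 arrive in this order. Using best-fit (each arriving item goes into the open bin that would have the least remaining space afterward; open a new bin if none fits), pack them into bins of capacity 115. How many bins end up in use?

4

  15 → bin 1 (new)  [load 15/115]
  25 → bin 1  [load 40/115]
  90 → bin 2 (new)  [load 90/115]
  10 → bin 2  [load 100/115]
  90 → bin 3 (new)  [load 90/115]
  35 → bin 1  [load 75/115]
  70 → bin 4 (new)  [load 70/115]
  20 → bin 3  [load 110/115]
  30 → bin 1  [load 105/115]
4 bins opened.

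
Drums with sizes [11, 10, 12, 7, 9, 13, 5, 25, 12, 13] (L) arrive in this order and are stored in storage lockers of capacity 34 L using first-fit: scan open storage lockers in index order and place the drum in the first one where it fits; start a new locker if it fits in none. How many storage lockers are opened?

  11 → locker 1 (new)  [load 11/34]
  10 → locker 1  [load 21/34]
  12 → locker 1  [load 33/34]
  7 → locker 2 (new)  [load 7/34]
  9 → locker 2  [load 16/34]
  13 → locker 2  [load 29/34]
  5 → locker 2  [load 34/34]
  25 → locker 3 (new)  [load 25/34]
  12 → locker 4 (new)  [load 12/34]
  13 → locker 4  [load 25/34]
4 storage lockers opened.

4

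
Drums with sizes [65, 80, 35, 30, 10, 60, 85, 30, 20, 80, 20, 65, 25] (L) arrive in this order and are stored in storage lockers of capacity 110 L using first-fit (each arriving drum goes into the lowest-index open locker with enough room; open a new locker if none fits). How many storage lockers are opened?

6

  65 → locker 1 (new)  [load 65/110]
  80 → locker 2 (new)  [load 80/110]
  35 → locker 1  [load 100/110]
  30 → locker 2  [load 110/110]
  10 → locker 1  [load 110/110]
  60 → locker 3 (new)  [load 60/110]
  85 → locker 4 (new)  [load 85/110]
  30 → locker 3  [load 90/110]
  20 → locker 3  [load 110/110]
  80 → locker 5 (new)  [load 80/110]
  20 → locker 4  [load 105/110]
  65 → locker 6 (new)  [load 65/110]
  25 → locker 5  [load 105/110]
6 storage lockers opened.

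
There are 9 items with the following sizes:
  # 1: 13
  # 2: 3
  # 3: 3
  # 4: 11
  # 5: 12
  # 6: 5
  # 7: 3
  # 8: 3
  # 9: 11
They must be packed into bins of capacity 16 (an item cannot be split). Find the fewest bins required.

Total = 13 + 12 + 11 + 11 + 5 + 3 + 3 + 3 + 3 = 64.
Lower bound: ⌈64/16⌉ = 4 bins.
A packing using 5 bins:
  bin 1: 13 + 3 = 16
  bin 2: 12 + 3 = 15
  bin 3: 11 + 5 = 16
  bin 4: 11 + 3 = 14
  bin 5: 3 = 3
No arrangement into 4 bins stays within capacity, so 5 is optimal.

5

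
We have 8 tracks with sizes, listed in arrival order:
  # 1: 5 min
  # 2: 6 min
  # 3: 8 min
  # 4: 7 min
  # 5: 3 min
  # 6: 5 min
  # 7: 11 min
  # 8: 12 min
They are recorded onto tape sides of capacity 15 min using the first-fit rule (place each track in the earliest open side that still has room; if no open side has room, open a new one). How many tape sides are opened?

5

  5 → side 1 (new)  [load 5/15]
  6 → side 1  [load 11/15]
  8 → side 2 (new)  [load 8/15]
  7 → side 2  [load 15/15]
  3 → side 1  [load 14/15]
  5 → side 3 (new)  [load 5/15]
  11 → side 4 (new)  [load 11/15]
  12 → side 5 (new)  [load 12/15]
5 tape sides opened.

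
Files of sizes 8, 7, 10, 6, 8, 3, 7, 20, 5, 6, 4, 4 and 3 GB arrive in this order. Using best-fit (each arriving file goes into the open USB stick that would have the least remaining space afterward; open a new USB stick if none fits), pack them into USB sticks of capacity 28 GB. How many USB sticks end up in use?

  8 → USB stick 1 (new)  [load 8/28]
  7 → USB stick 1  [load 15/28]
  10 → USB stick 1  [load 25/28]
  6 → USB stick 2 (new)  [load 6/28]
  8 → USB stick 2  [load 14/28]
  3 → USB stick 1  [load 28/28]
  7 → USB stick 2  [load 21/28]
  20 → USB stick 3 (new)  [load 20/28]
  5 → USB stick 2  [load 26/28]
  6 → USB stick 3  [load 26/28]
  4 → USB stick 4 (new)  [load 4/28]
  4 → USB stick 4  [load 8/28]
  3 → USB stick 4  [load 11/28]
4 USB sticks opened.

4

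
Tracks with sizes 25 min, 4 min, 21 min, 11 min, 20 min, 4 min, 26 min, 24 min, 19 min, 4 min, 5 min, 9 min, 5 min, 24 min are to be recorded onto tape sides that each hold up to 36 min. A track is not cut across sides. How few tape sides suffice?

Total = 26 + 25 + 24 + 24 + 21 + 20 + 19 + 11 + 9 + 5 + 5 + 4 + 4 + 4 = 201 min.
Lower bound: ⌈201/36⌉ = 6 tape sides.
Also, 7 tracks each exceed 18 min, and no two of those can share a side, so at least 7 tape sides are needed.
A packing using 7 tape sides:
  side 1: 26 + 9 = 35
  side 2: 25 + 11 = 36
  side 3: 24 + 5 + 5 = 34
  side 4: 24 + 4 + 4 + 4 = 36
  side 5: 21 = 21
  side 6: 20 = 20
  side 7: 19 = 19
This matches the lower bound, so 7 is optimal.

7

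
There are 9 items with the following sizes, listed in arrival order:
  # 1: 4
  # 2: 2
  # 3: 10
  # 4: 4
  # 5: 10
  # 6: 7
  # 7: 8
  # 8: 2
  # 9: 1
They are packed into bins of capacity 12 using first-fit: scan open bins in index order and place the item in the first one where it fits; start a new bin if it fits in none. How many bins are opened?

  4 → bin 1 (new)  [load 4/12]
  2 → bin 1  [load 6/12]
  10 → bin 2 (new)  [load 10/12]
  4 → bin 1  [load 10/12]
  10 → bin 3 (new)  [load 10/12]
  7 → bin 4 (new)  [load 7/12]
  8 → bin 5 (new)  [load 8/12]
  2 → bin 1  [load 12/12]
  1 → bin 2  [load 11/12]
5 bins opened.

5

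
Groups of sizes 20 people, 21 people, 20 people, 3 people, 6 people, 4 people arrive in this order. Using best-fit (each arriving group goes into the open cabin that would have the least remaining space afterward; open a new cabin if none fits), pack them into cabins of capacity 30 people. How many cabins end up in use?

3

  20 → cabin 1 (new)  [load 20/30]
  21 → cabin 2 (new)  [load 21/30]
  20 → cabin 3 (new)  [load 20/30]
  3 → cabin 2  [load 24/30]
  6 → cabin 2  [load 30/30]
  4 → cabin 1  [load 24/30]
3 cabins opened.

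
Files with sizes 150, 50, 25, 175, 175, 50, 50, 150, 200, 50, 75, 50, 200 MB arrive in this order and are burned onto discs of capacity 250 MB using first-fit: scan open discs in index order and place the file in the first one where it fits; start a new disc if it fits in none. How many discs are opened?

  150 → disc 1 (new)  [load 150/250]
  50 → disc 1  [load 200/250]
  25 → disc 1  [load 225/250]
  175 → disc 2 (new)  [load 175/250]
  175 → disc 3 (new)  [load 175/250]
  50 → disc 2  [load 225/250]
  50 → disc 3  [load 225/250]
  150 → disc 4 (new)  [load 150/250]
  200 → disc 5 (new)  [load 200/250]
  50 → disc 4  [load 200/250]
  75 → disc 6 (new)  [load 75/250]
  50 → disc 4  [load 250/250]
  200 → disc 7 (new)  [load 200/250]
7 discs opened.

7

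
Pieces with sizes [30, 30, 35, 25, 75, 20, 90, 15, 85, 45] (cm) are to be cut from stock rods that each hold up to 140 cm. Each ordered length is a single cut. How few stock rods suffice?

Total = 90 + 85 + 75 + 45 + 35 + 30 + 30 + 25 + 20 + 15 = 450 cm.
Lower bound: ⌈450/140⌉ = 4 stock rods.
A packing using 4 stock rods:
  stock rod 1: 90 + 45 = 135
  stock rod 2: 85 + 35 + 20 = 140
  stock rod 3: 75 + 30 + 30 = 135
  stock rod 4: 25 + 15 = 40
This matches the lower bound, so 4 is optimal.

4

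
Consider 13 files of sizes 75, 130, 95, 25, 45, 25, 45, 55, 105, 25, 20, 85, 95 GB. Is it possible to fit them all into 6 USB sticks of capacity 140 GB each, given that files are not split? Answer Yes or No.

No

Total = 825 GB; ⌈825/140⌉ = 6.
The bound of 6 does not rule out 6, but exhaustive search shows no assignment into 6 USB sticks of capacity 140 GB exists — the minimum is 7.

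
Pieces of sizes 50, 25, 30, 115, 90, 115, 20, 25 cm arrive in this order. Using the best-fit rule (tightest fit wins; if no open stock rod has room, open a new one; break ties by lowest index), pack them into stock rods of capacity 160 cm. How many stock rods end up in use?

  50 → stock rod 1 (new)  [load 50/160]
  25 → stock rod 1  [load 75/160]
  30 → stock rod 1  [load 105/160]
  115 → stock rod 2 (new)  [load 115/160]
  90 → stock rod 3 (new)  [load 90/160]
  115 → stock rod 4 (new)  [load 115/160]
  20 → stock rod 2  [load 135/160]
  25 → stock rod 2  [load 160/160]
4 stock rods opened.

4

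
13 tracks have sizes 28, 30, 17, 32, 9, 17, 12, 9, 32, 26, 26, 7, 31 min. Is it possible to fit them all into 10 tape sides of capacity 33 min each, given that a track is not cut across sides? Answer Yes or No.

Yes

A valid assignment using 10 tape sides:
  side 1: 32 = 32
  side 2: 32 = 32
  side 3: 31 = 31
  side 4: 30 = 30
  side 5: 28 = 28
  side 6: 26 + 7 = 33
  side 7: 26 = 26
  side 8: 17 + 12 = 29
  side 9: 17 + 9 = 26
  side 10: 9 = 9
Every load is within 33 min, so 10 tape sides suffice.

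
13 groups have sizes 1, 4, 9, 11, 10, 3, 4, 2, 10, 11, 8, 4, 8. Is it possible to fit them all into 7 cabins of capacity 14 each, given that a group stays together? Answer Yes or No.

A valid assignment using 7 cabins:
  cabin 1: 11 + 3 = 14
  cabin 2: 11 + 2 + 1 = 14
  cabin 3: 10 + 4 = 14
  cabin 4: 10 + 4 = 14
  cabin 5: 9 + 4 = 13
  cabin 6: 8 = 8
  cabin 7: 8 = 8
Every load is within 14, so 7 cabins suffice.

Yes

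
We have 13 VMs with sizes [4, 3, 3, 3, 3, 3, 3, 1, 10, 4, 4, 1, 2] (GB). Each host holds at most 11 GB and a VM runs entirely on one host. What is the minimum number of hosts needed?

Total = 10 + 4 + 4 + 4 + 3 + 3 + 3 + 3 + 3 + 3 + 2 + 1 + 1 = 44 GB.
Lower bound: ⌈44/11⌉ = 4 hosts.
A packing using 4 hosts:
  host 1: 10 + 1 = 11
  host 2: 4 + 4 + 3 = 11
  host 3: 4 + 3 + 3 + 1 = 11
  host 4: 3 + 3 + 3 + 2 = 11
This matches the lower bound, so 4 is optimal.

4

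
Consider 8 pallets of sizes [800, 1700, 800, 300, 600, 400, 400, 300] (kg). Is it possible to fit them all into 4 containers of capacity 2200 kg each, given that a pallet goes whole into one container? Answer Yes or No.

Yes

A valid assignment using 3 containers:
  container 1: 1700 + 400 = 2100
  container 2: 800 + 800 + 600 = 2200
  container 3: 400 + 300 + 300 = 1000
That uses only 3 ≤ 4, so 4 containers are enough.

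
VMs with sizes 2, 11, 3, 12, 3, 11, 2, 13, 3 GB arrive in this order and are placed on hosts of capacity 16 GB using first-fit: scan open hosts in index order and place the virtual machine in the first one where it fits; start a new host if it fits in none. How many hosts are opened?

  2 → host 1 (new)  [load 2/16]
  11 → host 1  [load 13/16]
  3 → host 1  [load 16/16]
  12 → host 2 (new)  [load 12/16]
  3 → host 2  [load 15/16]
  11 → host 3 (new)  [load 11/16]
  2 → host 3  [load 13/16]
  13 → host 4 (new)  [load 13/16]
  3 → host 3  [load 16/16]
4 hosts opened.

4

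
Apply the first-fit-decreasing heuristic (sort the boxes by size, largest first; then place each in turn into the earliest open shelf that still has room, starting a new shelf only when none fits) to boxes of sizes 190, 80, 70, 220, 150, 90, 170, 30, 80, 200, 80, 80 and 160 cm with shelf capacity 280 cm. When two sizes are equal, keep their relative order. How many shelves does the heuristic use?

7

Sorted descending: 220, 200, 190, 170, 160, 150, 90, 80, 80, 80, 80, 70, 30.
  220 → shelf 1 (new)  [load 220/280]
  200 → shelf 2 (new)  [load 200/280]
  190 → shelf 3 (new)  [load 190/280]
  170 → shelf 4 (new)  [load 170/280]
  160 → shelf 5 (new)  [load 160/280]
  150 → shelf 6 (new)  [load 150/280]
  90 → shelf 3  [load 280/280]
  80 → shelf 2  [load 280/280]
  80 → shelf 4  [load 250/280]
  80 → shelf 5  [load 240/280]
  80 → shelf 6  [load 230/280]
  70 → shelf 7 (new)  [load 70/280]
  30 → shelf 1  [load 250/280]
7 shelves opened.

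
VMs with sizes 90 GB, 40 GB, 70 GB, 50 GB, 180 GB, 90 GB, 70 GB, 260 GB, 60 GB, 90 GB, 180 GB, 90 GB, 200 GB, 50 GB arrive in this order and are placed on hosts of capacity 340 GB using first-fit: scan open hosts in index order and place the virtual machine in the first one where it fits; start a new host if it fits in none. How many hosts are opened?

5

  90 → host 1 (new)  [load 90/340]
  40 → host 1  [load 130/340]
  70 → host 1  [load 200/340]
  50 → host 1  [load 250/340]
  180 → host 2 (new)  [load 180/340]
  90 → host 1  [load 340/340]
  70 → host 2  [load 250/340]
  260 → host 3 (new)  [load 260/340]
  60 → host 2  [load 310/340]
  90 → host 4 (new)  [load 90/340]
  180 → host 4  [load 270/340]
  90 → host 5 (new)  [load 90/340]
  200 → host 5  [load 290/340]
  50 → host 3  [load 310/340]
5 hosts opened.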